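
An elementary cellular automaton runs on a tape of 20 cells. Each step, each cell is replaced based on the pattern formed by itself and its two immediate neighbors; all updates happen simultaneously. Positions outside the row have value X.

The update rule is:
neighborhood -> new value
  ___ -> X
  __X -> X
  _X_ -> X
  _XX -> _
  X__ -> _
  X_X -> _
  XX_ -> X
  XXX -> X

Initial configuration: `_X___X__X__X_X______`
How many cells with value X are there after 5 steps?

_X_XXX_XX_XX_X_XXXXX
_X__XX__X__X_X__XXXX
_X_X_X_XX_XX_X_X_XXX
_X_X_X__X__X_X_X__XX
_X_X_X_XX_XX_X_X_X_X
count of X: 11

11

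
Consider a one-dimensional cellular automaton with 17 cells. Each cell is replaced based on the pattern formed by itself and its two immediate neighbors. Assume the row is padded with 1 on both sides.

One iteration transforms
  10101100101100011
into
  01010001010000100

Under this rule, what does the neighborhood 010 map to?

0

At position 2 the neighborhood is 010; the next row has 0 there.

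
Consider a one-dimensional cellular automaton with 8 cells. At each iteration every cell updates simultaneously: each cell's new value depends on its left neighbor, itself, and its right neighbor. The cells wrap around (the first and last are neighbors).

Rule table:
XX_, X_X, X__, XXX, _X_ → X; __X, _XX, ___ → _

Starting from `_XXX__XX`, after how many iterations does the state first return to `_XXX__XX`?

8

iteration 1: X_XXX__X
iteration 2: XX_XXX__
iteration 3: _XX_XXX_
iteration 4: __XX_XXX
iteration 5: X__XX_XX
iteration 6: XX__XX_X
iteration 7: XXX__XX_
iteration 8: _XXX__XX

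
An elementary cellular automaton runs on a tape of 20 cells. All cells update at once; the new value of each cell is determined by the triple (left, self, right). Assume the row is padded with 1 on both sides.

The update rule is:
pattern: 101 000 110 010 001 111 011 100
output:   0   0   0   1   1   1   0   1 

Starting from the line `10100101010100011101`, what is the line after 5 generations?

00111101010110101000
11011001010000101101
10000111011001100000
01001010000110010001
01111011001001111010

01111011001001111010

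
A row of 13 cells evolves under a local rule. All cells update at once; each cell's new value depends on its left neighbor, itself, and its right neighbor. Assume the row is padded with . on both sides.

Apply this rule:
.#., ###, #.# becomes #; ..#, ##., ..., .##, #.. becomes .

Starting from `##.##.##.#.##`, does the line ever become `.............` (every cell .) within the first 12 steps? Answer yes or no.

step 1: ..#..#..###..
step 2: ..#..#...#...
step 3: ..#..#...#...  (fixed point — unchanged through step 12)
step 12 is ..#..#...#..., still not uniform .

no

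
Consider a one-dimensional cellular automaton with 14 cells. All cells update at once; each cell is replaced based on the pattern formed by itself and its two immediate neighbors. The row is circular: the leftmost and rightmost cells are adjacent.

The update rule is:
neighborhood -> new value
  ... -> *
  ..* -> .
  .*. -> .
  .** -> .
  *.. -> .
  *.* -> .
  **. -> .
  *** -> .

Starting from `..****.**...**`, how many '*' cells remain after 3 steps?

..........*...
*********...**
..........*...
count of *: 1

1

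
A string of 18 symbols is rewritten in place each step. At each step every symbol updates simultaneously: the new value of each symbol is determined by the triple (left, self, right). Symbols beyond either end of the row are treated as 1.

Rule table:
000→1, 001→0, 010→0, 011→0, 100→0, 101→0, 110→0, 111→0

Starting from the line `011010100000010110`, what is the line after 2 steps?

000000001111000000
011111100000011110

011111100000011110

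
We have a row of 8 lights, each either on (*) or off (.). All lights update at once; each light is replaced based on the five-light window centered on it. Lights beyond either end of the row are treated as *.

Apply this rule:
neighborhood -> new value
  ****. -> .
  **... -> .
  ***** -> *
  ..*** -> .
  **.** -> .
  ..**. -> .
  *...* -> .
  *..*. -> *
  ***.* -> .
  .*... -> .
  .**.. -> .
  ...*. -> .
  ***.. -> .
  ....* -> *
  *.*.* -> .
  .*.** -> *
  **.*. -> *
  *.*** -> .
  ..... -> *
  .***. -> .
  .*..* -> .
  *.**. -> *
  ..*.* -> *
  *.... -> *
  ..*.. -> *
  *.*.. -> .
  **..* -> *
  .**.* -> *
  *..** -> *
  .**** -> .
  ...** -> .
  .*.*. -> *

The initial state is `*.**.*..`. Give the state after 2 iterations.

**...**.

..***..*
**...**.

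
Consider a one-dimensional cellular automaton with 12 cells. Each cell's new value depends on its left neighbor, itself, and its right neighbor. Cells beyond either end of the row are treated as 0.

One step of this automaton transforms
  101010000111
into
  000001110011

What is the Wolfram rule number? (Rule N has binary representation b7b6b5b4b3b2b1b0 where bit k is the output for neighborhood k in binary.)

209

position 10: 111 → 1  (bit 7 = 1)
position 11: 110 → 1  (bit 6 = 1)
position 1: 101 → 0  (bit 5 = 0)
position 5: 100 → 1  (bit 4 = 1)
position 9: 011 → 0  (bit 3 = 0)
position 0: 010 → 0  (bit 2 = 0)
position 8: 001 → 0  (bit 1 = 0)
position 6: 000 → 1  (bit 0 = 1)
bits b7..b0 = 11010001 = 209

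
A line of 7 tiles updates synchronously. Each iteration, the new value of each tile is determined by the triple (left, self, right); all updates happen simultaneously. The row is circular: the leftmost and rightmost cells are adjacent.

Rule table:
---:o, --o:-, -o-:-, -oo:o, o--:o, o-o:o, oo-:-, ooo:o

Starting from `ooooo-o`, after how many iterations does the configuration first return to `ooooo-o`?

7

oooo-oo
ooo-ooo
oo-oooo
o-ooooo
-oooooo
oooooo-
ooooo-o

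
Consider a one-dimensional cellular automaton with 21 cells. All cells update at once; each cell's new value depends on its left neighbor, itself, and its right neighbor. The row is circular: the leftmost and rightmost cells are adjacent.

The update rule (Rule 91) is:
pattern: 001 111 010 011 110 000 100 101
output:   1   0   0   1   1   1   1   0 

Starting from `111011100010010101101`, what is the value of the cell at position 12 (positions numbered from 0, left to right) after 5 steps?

step 1: 001010111101100001101
step 2: 110000100101111111100
step 3: 111111011001000000111
step 4: 000001011110111111100
step 5: 111110010010100000111
position 12 holds 1

1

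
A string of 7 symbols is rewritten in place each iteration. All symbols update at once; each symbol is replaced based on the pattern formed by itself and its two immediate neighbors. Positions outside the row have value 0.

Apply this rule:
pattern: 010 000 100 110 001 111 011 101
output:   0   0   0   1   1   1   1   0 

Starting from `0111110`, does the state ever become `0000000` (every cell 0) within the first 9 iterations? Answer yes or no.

iteration 1: 1111110
iteration 2: 1111110  (fixed point — unchanged through iteration 9)
iteration 9 is 1111110, still not uniform 0

no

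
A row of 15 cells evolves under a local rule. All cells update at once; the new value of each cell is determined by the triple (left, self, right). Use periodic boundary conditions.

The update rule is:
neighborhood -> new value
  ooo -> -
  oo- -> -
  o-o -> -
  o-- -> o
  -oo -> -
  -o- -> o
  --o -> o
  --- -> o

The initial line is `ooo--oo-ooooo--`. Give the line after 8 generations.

ooo--oooooooo--

---oo--------oo
ooo--oooooooo--
---oo--------oo  (repeats generation 1; period 2)
generation 8: ooo--oooooooo--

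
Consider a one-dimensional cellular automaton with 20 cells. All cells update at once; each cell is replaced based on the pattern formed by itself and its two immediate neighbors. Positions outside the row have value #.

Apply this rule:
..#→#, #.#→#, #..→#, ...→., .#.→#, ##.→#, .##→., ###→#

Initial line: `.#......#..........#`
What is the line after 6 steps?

###....###........#.
####..#.###......###
########.###....#.##
#########.###..###.#
##########.####.###.
###########.####.###

###########.####.###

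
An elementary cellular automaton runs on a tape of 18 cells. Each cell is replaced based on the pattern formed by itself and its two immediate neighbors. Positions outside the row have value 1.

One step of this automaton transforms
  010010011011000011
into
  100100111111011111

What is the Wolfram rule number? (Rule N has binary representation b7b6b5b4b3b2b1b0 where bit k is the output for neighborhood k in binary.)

position 17: 111 → 1  (bit 7 = 1)
position 8: 110 → 1  (bit 6 = 1)
position 0: 101 → 1  (bit 5 = 1)
position 2: 100 → 0  (bit 4 = 0)
position 7: 011 → 1  (bit 3 = 1)
position 1: 010 → 0  (bit 2 = 0)
position 3: 001 → 1  (bit 1 = 1)
position 13: 000 → 1  (bit 0 = 1)
bits b7..b0 = 11101011 = 235

235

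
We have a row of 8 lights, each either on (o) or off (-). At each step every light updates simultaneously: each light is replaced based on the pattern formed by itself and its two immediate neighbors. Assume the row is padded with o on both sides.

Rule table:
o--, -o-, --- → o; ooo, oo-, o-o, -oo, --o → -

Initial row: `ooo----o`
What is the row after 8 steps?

------o-

step 1: ---ooo--
step 2: oo----o-
step 3: --ooo-o-
step 4: o-----o-
step 5: -oooo-o-
step 6: ------o-
step 7: ooooo-o-
step 8: ------o-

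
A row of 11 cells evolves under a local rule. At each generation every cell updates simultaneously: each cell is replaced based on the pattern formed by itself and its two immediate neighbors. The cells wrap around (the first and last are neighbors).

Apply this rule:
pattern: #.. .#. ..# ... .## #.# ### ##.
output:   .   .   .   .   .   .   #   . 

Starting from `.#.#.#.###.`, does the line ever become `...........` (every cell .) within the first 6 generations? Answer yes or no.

generation 1: ........#..
generation 2: ...........
all cells are . at generation 2

yes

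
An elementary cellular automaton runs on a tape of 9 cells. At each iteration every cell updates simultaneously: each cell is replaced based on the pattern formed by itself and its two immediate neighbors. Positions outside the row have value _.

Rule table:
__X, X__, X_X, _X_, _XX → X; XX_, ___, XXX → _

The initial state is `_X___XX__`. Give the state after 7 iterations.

XXX_XX_X_
X__XX_XXX
XXXX_XX__
X___XX_X_
XX_XX_XXX
X_XX_XX__
XXX_XX_X_

XXX_XX_X_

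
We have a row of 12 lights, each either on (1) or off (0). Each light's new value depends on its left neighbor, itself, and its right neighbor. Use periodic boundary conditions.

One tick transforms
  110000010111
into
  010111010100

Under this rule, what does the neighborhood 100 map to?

At position 2 the neighborhood is 100; the next row has 0 there.

0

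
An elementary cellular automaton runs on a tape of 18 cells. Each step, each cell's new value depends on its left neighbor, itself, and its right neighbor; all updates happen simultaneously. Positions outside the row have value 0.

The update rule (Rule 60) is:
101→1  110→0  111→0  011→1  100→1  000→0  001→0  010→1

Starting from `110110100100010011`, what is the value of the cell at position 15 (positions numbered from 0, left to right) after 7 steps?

0

101101110110011010
111011001101010111
100110101011111100
110101111110000010
101111000001000011
111000100001100010
100100110001010011
position 15 holds 0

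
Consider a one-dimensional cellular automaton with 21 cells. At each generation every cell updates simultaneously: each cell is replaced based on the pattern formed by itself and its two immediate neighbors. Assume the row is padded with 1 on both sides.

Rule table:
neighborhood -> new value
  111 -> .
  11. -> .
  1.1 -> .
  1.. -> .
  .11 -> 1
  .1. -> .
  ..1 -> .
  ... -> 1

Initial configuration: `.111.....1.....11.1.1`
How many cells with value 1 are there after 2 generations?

7

generation 1: .1...111...111.1....1
generation 2: ...1.1...1.1.....11.1
count of 1: 7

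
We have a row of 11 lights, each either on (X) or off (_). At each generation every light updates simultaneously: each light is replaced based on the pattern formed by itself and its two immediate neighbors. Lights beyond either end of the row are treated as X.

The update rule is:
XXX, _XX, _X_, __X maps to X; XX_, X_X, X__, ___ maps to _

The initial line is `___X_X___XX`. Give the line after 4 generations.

_X_XX__XXXX

__XX_X__XXX
_XX__X_XXXX
_X__XX_XXXX
_X_XX__XXXX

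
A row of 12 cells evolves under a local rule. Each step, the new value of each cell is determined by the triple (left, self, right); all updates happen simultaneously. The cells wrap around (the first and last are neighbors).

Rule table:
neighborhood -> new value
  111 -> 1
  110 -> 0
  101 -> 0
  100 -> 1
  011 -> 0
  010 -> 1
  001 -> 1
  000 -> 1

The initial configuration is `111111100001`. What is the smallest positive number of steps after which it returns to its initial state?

5

111111011110
011110001100
101101110011
000000101101
111111100001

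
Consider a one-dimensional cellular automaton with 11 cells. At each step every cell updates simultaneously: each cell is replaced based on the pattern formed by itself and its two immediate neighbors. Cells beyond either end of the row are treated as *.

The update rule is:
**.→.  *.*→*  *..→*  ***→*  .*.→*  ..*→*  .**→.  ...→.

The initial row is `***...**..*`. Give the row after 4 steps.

step 1: **.*.*..**.
step 2: *.******..*
step 3: .*.****.**.
step 4: ***.**.*..*

***.**.*..*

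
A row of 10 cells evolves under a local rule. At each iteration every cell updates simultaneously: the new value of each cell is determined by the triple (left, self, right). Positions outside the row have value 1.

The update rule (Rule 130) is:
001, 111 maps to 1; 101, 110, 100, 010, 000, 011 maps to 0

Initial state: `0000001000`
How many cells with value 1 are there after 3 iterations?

2

iteration 1: 0000010001
iteration 2: 0000100010
iteration 3: 0001000100
count of 1: 2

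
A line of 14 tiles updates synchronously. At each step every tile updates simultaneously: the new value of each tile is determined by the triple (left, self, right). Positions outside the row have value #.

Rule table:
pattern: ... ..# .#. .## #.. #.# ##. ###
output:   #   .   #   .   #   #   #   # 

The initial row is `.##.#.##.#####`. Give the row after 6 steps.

######.####.##

#.####.##.####
##.####.##.###
###.####.##.##
####.####.##.#
#####.####.##.
######.####.##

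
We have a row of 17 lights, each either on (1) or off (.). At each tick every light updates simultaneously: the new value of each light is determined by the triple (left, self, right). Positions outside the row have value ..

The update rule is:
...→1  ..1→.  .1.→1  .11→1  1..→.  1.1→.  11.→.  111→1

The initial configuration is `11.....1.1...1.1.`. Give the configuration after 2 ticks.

1..111.1.1.1.1.1.
1..11..1.1.1.1.1.

1..11..1.1.1.1.1.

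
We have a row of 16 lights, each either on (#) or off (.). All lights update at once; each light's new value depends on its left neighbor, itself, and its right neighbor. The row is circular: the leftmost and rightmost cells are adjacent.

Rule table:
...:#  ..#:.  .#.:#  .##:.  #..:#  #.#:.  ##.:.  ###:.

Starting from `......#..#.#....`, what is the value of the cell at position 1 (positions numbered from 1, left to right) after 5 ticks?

#####.##.#.#####
.........#......
########.#######
................
################
position 1 holds #

#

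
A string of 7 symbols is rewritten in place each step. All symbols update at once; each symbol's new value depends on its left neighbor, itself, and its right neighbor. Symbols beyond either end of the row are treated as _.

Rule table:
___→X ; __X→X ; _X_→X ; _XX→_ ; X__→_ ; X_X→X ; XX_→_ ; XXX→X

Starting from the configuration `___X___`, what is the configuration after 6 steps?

step 1: XXXX_XX
step 2: _XX_X__
step 3: X__XX_X
step 4: X_X__XX
step 5: XXX_X__
step 6: _X_XX_X

_X_XX_X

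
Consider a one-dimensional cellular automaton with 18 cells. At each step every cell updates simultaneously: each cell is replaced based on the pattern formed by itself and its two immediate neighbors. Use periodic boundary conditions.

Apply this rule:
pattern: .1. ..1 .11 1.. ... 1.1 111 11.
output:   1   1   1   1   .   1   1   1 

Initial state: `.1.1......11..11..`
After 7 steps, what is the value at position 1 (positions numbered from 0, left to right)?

11111....11111111.
111111..1111111111
111111111111111111
111111111111111111  (fixed point — unchanged through step 7)
position 1 holds 1

1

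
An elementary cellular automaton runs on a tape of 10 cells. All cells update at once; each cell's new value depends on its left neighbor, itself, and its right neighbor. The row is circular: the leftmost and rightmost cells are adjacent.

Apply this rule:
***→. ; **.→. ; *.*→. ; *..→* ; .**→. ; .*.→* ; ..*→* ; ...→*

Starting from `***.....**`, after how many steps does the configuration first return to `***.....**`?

...*****..
***.....**

2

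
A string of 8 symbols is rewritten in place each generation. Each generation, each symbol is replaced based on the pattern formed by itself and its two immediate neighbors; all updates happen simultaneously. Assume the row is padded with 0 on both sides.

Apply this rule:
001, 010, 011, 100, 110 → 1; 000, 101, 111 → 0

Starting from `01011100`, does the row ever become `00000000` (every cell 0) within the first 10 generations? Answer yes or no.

11010110
11010111
11010101
11010101  (fixed point — unchanged through generation 10)
generation 10 is 11010101, still not uniform 0

no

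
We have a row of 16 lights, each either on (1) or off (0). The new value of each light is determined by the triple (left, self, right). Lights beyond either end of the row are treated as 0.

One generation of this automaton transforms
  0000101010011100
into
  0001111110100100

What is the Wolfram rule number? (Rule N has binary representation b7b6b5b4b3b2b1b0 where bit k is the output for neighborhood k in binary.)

102

position 12: 111 → 0  (bit 7 = 0)
position 13: 110 → 1  (bit 6 = 1)
position 5: 101 → 1  (bit 5 = 1)
position 9: 100 → 0  (bit 4 = 0)
position 11: 011 → 0  (bit 3 = 0)
position 4: 010 → 1  (bit 2 = 1)
position 3: 001 → 1  (bit 1 = 1)
position 0: 000 → 0  (bit 0 = 0)
bits b7..b0 = 01100110 = 102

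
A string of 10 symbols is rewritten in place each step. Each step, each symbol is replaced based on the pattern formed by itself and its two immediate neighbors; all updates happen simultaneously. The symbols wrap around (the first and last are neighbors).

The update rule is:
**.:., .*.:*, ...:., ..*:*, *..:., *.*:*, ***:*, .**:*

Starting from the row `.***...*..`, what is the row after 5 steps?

..**..***.

***...**..
**...**..*
*...**..**
...**..***
..**..***.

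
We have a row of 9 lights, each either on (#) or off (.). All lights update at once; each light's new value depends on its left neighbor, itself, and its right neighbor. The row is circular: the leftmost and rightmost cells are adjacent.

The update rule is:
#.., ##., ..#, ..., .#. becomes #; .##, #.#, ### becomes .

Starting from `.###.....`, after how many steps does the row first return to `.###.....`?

#..######
###......
..#######
##......#
.#######.
#......##
#######..
......###
######..#
.....###.
#####..##
....###..
####..###
...###...
###..####
..###....
##..#####
.###.....

18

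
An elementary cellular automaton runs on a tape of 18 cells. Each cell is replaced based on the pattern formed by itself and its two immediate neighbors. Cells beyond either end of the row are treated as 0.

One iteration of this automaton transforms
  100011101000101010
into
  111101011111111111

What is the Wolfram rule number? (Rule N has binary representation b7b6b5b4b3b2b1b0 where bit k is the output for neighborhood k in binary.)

183

position 5: 111 → 1  (bit 7 = 1)
position 6: 110 → 0  (bit 6 = 0)
position 7: 101 → 1  (bit 5 = 1)
position 1: 100 → 1  (bit 4 = 1)
position 4: 011 → 0  (bit 3 = 0)
position 0: 010 → 1  (bit 2 = 1)
position 3: 001 → 1  (bit 1 = 1)
position 2: 000 → 1  (bit 0 = 1)
bits b7..b0 = 10110111 = 183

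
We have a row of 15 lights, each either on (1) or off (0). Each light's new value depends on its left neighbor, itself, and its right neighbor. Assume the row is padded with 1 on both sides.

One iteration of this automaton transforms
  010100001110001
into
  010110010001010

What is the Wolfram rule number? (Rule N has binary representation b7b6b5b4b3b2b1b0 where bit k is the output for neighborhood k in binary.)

position 9: 111 → 0  (bit 7 = 0)
position 10: 110 → 0  (bit 6 = 0)
position 0: 101 → 0  (bit 5 = 0)
position 4: 100 → 1  (bit 4 = 1)
position 8: 011 → 0  (bit 3 = 0)
position 1: 010 → 1  (bit 2 = 1)
position 7: 001 → 1  (bit 1 = 1)
position 5: 000 → 0  (bit 0 = 0)
bits b7..b0 = 00010110 = 22

22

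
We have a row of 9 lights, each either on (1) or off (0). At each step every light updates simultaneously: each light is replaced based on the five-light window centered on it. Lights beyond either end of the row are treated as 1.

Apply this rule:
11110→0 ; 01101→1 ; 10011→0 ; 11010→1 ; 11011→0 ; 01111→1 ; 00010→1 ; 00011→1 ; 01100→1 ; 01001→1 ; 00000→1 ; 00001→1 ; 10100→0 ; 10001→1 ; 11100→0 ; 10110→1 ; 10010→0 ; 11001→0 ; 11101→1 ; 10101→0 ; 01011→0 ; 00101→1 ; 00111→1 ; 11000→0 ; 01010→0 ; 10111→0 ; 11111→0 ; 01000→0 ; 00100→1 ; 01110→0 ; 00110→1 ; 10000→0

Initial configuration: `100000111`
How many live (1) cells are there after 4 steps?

4

000111110
011110010
001000010
001001110
count of 1: 4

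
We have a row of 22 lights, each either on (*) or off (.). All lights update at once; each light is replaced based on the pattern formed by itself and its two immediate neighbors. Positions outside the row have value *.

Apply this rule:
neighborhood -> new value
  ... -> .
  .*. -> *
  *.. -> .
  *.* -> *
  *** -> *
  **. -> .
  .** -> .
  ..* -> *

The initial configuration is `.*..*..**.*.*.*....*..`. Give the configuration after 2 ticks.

*.*..**.*.****...*..*.

tick 1: **.**.*..******...**.*
tick 2: *.*..**.*.****...*..*.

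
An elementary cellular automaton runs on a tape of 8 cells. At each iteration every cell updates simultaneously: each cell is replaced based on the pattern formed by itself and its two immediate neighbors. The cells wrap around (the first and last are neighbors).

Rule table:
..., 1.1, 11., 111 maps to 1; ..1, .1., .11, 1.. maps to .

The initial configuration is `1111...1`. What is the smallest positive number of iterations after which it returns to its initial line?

15

iteration 1: 1111.1..
iteration 2: .1111...
iteration 3: ..111.11
iteration 4: ...111.1
iteration 5: .1..111.
iteration 6: .....11.
iteration 7: 1111..1.
iteration 8: .111...1
iteration 9: 1.11.1..
iteration 10: .1.11...
iteration 11: ..1.1.11
iteration 12: ...1.1.1
iteration 13: .1..1.1.
iteration 14: .....1..
iteration 15: 1111...1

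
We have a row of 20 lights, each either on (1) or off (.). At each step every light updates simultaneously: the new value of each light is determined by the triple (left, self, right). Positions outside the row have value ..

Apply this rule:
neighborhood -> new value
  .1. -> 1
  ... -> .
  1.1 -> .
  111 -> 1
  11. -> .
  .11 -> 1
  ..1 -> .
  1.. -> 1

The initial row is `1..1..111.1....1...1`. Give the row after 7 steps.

11.11.1.1.1.11.1.1.1

step 1: 11.11.11..11...11..1
step 2: 1..1..1.1.1.1..1.1.1
step 3: 11.11.1.1.1.11.1.1.1
step 4: 1..1..1.1.1.1..1.1.1  (repeats step 2; period 2)
step 7: 11.11.1.1.1.11.1.1.1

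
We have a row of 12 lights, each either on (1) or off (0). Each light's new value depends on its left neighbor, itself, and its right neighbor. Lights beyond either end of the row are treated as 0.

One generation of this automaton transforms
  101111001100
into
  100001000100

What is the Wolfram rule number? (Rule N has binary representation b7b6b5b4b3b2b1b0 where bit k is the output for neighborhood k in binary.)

68

position 3: 111 → 0  (bit 7 = 0)
position 5: 110 → 1  (bit 6 = 1)
position 1: 101 → 0  (bit 5 = 0)
position 6: 100 → 0  (bit 4 = 0)
position 2: 011 → 0  (bit 3 = 0)
position 0: 010 → 1  (bit 2 = 1)
position 7: 001 → 0  (bit 1 = 0)
position 11: 000 → 0  (bit 0 = 0)
bits b7..b0 = 01000100 = 68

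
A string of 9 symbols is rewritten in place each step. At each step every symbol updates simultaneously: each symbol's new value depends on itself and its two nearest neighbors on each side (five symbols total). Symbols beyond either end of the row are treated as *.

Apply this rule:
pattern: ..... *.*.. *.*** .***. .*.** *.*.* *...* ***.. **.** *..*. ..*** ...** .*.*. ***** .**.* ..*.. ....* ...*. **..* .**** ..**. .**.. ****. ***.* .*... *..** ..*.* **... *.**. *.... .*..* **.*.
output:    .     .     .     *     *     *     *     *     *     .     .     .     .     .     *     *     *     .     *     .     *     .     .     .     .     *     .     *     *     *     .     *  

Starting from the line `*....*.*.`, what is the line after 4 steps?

****...**
...***...
**..****.
.***....*

.***....*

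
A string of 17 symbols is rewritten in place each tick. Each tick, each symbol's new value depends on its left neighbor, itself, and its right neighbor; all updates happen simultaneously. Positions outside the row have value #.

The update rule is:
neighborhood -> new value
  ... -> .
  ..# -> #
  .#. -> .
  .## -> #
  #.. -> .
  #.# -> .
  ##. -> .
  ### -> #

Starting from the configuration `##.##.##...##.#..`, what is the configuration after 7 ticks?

#..#..#...##....#
..#..#...##....##
.#..#...##....###
...#...##....####
..#...##....#####
.#...##....######
....##....#######

....##....#######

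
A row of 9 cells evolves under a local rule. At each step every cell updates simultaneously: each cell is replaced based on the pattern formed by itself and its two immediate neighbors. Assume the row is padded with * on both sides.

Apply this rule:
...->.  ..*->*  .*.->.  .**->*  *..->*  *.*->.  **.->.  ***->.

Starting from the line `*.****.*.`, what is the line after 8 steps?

..*......
**.*....*
....*..**
*..*.***.
.**..*...
.*.**.*.*
...*....*
*.*.*..**

*.*.*..**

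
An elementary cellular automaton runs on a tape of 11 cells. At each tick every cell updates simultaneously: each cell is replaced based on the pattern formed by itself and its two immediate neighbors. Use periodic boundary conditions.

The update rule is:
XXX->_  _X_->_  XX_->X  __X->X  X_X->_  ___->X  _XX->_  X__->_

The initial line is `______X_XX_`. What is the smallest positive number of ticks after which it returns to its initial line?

XXXXXX___X_
_____X_XX__
XXXXX___X_X
____X_XX___
XXXX___X_XX
___X_XX____
XXX___X_XXX
__X_XX_____
XX___X_XXXX
_X_XX______
X___X_XXXXX
X_XX_______
___X_XXXXXX
_XX_______X
__X_XXXXXX_
XX_______X_
_X_XXXXXX__
X_______X_X
X_XXXXXX___
_______X_XX
_XXXXXX___X
______X_XX_

22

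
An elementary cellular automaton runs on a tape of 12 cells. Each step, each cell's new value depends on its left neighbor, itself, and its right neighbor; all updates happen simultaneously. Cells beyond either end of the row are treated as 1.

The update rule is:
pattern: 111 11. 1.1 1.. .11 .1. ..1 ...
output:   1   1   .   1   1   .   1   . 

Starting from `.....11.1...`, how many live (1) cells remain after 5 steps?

11

step 1: 1...111..1.1
step 2: 11.111111..1
step 3: 11.111111111
step 4: 11.111111111  (fixed point — unchanged through step 5)
count of 1: 11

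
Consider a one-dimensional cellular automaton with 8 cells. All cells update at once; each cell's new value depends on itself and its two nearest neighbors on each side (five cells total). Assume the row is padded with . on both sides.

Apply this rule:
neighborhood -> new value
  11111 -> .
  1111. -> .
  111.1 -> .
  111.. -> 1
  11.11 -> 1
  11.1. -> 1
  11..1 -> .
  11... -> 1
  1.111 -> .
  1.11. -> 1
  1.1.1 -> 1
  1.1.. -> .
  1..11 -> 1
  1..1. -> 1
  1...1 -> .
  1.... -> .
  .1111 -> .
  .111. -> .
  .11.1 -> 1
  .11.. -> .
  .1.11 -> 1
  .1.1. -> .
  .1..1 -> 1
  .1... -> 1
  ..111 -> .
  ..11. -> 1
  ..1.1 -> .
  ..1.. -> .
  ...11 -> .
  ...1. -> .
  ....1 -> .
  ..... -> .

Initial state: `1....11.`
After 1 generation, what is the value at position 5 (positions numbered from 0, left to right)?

1

generation 1: .1...1.1
position 5 holds 1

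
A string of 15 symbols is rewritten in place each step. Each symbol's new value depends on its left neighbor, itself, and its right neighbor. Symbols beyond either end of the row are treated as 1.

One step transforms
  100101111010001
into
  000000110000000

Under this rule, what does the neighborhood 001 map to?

At position 2 the neighborhood is 001; the next row has 0 there.

0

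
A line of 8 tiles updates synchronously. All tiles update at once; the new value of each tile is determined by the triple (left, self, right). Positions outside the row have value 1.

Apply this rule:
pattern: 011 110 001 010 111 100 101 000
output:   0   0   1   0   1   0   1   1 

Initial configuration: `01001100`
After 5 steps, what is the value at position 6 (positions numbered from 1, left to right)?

step 1: 10010001
step 2: 00100110
step 3: 01001001
step 4: 10010010
step 5: 00100101
position 6 holds 1

1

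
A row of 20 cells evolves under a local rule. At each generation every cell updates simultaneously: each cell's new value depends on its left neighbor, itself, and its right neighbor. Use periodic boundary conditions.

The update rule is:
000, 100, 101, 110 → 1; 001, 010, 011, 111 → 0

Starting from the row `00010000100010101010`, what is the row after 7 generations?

11001110011001010101
01100011001100101010
00111001100110010101
10001100110011001010
01100110011001100101
10110011001100110010
01011001100110011001

01011001100110011001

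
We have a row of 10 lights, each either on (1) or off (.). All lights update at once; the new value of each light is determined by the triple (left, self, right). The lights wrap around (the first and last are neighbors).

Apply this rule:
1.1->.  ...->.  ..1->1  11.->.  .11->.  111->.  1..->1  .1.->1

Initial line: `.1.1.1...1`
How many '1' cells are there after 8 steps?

2

step 1: .1.1.11.11
step 2: .1.1......
step 3: 11.11.....
step 4: .....1...1
step 5: 1...111.11
step 6: .1.1......  (repeats step 2; period 4)
step 8: .....1...1
count of 1: 2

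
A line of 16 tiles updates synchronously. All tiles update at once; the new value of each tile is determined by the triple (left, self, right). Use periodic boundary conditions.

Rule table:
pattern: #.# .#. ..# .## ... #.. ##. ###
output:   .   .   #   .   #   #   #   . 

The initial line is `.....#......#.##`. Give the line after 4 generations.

...#......####..

#####.######...#
....#......####.
####.######...##
...#......####..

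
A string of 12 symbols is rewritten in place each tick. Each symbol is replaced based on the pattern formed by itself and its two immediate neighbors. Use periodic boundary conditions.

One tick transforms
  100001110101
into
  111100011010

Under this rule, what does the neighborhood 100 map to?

1

At position 1 the neighborhood is 100; the next row has 1 there.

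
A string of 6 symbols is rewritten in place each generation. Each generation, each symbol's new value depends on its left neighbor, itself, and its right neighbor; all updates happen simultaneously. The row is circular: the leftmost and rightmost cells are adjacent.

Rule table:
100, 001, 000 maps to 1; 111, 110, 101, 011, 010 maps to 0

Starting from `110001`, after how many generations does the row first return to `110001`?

2

001110
110001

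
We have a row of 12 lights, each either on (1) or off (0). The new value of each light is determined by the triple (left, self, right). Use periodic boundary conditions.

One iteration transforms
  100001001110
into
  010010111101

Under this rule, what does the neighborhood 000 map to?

At position 2 the neighborhood is 000; the next row has 0 there.

0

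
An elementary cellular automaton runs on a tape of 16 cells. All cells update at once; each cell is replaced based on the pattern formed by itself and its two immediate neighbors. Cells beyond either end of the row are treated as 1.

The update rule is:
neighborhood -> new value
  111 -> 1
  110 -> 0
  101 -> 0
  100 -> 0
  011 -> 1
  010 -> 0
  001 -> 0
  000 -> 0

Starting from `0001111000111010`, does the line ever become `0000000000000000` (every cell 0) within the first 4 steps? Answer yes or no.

yes

step 1: 0001110000110000
step 2: 0001100000100000
step 3: 0001000000000000
step 4: 0000000000000000
all cells are 0 at step 4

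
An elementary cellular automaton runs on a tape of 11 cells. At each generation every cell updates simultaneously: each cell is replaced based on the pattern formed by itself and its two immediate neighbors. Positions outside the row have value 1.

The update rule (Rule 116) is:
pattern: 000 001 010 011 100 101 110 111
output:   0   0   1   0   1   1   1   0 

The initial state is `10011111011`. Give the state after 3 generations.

10110000011

11000001100
01100000110
10110000011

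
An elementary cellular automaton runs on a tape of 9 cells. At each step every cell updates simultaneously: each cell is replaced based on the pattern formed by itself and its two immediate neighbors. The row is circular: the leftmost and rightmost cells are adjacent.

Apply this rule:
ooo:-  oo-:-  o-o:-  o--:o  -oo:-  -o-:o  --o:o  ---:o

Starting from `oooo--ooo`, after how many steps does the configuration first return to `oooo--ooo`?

2

----oo---
oooo--ooo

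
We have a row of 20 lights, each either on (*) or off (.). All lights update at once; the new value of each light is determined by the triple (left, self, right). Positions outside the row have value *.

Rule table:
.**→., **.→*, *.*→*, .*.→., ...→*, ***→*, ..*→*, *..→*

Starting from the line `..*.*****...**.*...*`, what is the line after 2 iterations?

**.*.*******.**.***.
***.*.*******.**.***

***.*.*******.**.***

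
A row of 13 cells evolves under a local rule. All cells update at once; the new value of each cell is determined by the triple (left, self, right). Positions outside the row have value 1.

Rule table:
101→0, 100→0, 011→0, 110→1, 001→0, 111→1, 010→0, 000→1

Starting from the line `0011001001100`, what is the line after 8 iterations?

0111000010000

0001000000100
0100011110000
0001001110110
0100000110010
0001110010000
0100110000110
0000010110010
0111000010000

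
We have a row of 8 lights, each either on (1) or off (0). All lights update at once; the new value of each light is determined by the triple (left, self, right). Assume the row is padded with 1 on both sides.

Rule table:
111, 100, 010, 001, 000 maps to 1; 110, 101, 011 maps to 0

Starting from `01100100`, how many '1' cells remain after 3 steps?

00011111
11101111
11000111
count of 1: 5

5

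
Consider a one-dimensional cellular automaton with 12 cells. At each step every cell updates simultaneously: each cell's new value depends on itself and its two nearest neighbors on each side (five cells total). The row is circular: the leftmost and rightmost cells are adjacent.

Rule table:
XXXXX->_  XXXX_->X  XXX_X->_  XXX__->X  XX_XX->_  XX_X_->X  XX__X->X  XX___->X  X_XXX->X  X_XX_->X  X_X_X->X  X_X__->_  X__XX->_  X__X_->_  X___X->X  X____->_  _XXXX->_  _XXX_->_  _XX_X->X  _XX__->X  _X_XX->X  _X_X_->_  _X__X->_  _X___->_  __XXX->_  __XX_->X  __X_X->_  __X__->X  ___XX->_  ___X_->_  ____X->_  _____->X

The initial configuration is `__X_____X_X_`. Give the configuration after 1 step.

X_X__X______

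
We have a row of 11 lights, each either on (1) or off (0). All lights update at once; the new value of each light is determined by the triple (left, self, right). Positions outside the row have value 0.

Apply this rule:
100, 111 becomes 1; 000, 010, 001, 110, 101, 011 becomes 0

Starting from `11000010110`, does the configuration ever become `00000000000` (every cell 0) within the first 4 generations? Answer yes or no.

no

00100000001
00010000000
00001000000
00000100000
generation 4 is 00000100000, still not uniform 0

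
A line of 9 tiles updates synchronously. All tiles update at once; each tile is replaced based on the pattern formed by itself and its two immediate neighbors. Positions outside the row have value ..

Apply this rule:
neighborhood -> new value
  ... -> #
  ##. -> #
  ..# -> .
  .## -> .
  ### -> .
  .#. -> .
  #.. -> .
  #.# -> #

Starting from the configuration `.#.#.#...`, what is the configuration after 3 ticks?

.....##..

..#.#..##
#..#....#
.....##..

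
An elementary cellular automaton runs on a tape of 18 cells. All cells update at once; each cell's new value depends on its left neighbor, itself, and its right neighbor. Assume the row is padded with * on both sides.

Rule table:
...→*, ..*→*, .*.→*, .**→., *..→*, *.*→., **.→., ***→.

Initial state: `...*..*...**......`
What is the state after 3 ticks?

**********..******

tick 1: **********..******
tick 2: ..........**......
tick 3: **********..******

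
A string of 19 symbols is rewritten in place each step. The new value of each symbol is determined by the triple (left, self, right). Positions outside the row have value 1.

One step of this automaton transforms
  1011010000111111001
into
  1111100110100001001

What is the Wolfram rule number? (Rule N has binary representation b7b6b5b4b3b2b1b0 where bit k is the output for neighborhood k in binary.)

105

position 11: 111 → 0  (bit 7 = 0)
position 0: 110 → 1  (bit 6 = 1)
position 1: 101 → 1  (bit 5 = 1)
position 6: 100 → 0  (bit 4 = 0)
position 2: 011 → 1  (bit 3 = 1)
position 5: 010 → 0  (bit 2 = 0)
position 9: 001 → 0  (bit 1 = 0)
position 7: 000 → 1  (bit 0 = 1)
bits b7..b0 = 01101001 = 105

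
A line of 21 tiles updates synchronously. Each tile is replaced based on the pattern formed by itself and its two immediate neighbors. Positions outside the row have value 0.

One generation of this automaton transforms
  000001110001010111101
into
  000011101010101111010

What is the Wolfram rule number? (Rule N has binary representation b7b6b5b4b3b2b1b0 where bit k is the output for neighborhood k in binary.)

186

position 6: 111 → 1  (bit 7 = 1)
position 7: 110 → 0  (bit 6 = 0)
position 12: 101 → 1  (bit 5 = 1)
position 8: 100 → 1  (bit 4 = 1)
position 5: 011 → 1  (bit 3 = 1)
position 11: 010 → 0  (bit 2 = 0)
position 4: 001 → 1  (bit 1 = 1)
position 0: 000 → 0  (bit 0 = 0)
bits b7..b0 = 10111010 = 186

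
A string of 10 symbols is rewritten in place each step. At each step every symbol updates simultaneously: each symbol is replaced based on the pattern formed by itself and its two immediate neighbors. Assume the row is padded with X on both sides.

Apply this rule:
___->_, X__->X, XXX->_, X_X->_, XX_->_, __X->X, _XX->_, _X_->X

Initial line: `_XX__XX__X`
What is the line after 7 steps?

step 1: ___XX__XX_
step 2: X_X__XX___
step 3: __XXX__X_X
step 4: XX___XXX__
step 5: __X_X___XX
step 6: XXX_XX_X__
step 7: _______XXX

_______XXX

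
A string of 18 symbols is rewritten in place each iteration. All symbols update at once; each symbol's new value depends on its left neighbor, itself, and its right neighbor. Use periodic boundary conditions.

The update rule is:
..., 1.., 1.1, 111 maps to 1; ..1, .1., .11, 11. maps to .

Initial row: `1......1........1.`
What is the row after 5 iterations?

.11111..1111111..1
1.111.1..11111.1..
.1.1.1.1..111.1.1.
..1.1.1.1..1.1.1.1
1..1.1.1.1..1.1.1.

1..1.1.1.1..1.1.1.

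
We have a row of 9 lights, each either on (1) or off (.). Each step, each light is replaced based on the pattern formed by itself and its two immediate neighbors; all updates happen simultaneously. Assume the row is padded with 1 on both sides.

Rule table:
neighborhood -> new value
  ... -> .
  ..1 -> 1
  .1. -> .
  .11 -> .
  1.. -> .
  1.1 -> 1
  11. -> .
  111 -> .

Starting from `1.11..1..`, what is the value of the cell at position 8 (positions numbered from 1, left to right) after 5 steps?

.

step 1: .1...1..1
step 2: 1...1..1.
step 3: ...1..1.1
step 4: ..1..1.1.
step 5: .1..1.1.1
position 8 holds .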